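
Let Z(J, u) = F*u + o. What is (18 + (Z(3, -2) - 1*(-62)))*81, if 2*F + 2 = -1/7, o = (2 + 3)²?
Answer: 60750/7 ≈ 8678.6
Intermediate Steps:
o = 25 (o = 5² = 25)
F = -15/14 (F = -1 + (-1/7)/2 = -1 + (-1*⅐)/2 = -1 + (½)*(-⅐) = -1 - 1/14 = -15/14 ≈ -1.0714)
Z(J, u) = 25 - 15*u/14 (Z(J, u) = -15*u/14 + 25 = 25 - 15*u/14)
(18 + (Z(3, -2) - 1*(-62)))*81 = (18 + ((25 - 15/14*(-2)) - 1*(-62)))*81 = (18 + ((25 + 15/7) + 62))*81 = (18 + (190/7 + 62))*81 = (18 + 624/7)*81 = (750/7)*81 = 60750/7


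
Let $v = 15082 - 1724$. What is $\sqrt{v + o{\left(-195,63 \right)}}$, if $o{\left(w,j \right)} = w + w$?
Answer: $2 \sqrt{3242} \approx 113.88$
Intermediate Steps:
$o{\left(w,j \right)} = 2 w$
$v = 13358$ ($v = 15082 - 1724 = 13358$)
$\sqrt{v + o{\left(-195,63 \right)}} = \sqrt{13358 + 2 \left(-195\right)} = \sqrt{13358 - 390} = \sqrt{12968} = 2 \sqrt{3242}$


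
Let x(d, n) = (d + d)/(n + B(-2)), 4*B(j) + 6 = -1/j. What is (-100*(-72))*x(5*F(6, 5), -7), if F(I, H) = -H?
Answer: 2880000/67 ≈ 42985.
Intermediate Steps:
B(j) = -3/2 - 1/(4*j) (B(j) = -3/2 + (-1/j)/4 = -3/2 - 1/(4*j))
x(d, n) = 2*d/(-11/8 + n) (x(d, n) = (d + d)/(n + (¼)*(-1 - 6*(-2))/(-2)) = (2*d)/(n + (¼)*(-½)*(-1 + 12)) = (2*d)/(n + (¼)*(-½)*11) = (2*d)/(n - 11/8) = (2*d)/(-11/8 + n) = 2*d/(-11/8 + n))
(-100*(-72))*x(5*F(6, 5), -7) = (-100*(-72))*(16*(5*(-1*5))/(-11 + 8*(-7))) = 7200*(16*(5*(-5))/(-11 - 56)) = 7200*(16*(-25)/(-67)) = 7200*(16*(-25)*(-1/67)) = 7200*(400/67) = 2880000/67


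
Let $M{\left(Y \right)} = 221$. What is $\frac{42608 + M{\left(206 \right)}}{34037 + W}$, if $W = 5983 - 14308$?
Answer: $\frac{42829}{25712} \approx 1.6657$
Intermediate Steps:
$W = -8325$
$\frac{42608 + M{\left(206 \right)}}{34037 + W} = \frac{42608 + 221}{34037 - 8325} = \frac{42829}{25712}$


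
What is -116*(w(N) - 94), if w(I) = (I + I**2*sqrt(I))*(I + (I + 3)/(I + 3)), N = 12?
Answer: -7192 - 434304*sqrt(3) ≈ -7.5943e+5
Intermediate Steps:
w(I) = (1 + I)*(I + I**(5/2)) (w(I) = (I + I**(5/2))*(I + (3 + I)/(3 + I)) = (I + I**(5/2))*(I + 1) = (I + I**(5/2))*(1 + I) = (1 + I)*(I + I**(5/2)))
-116*(w(N) - 94) = -116*((12**3 + 12**(9/2) + 3*12 + 3*12**(5/2) + 4*12**2 + 4*12**(7/2))/(3 + 12) - 94) = -116*((1728 + 41472*sqrt(3) + 36 + 3*(288*sqrt(3)) + 4*144 + 4*(3456*sqrt(3)))/15 - 94) = -116*((1728 + 41472*sqrt(3) + 36 + 864*sqrt(3) + 576 + 13824*sqrt(3))/15 - 94) = -116*((2340 + 56160*sqrt(3))/15 - 94) = -116*((156 + 3744*sqrt(3)) - 94) = -116*(62 + 3744*sqrt(3)) = -7192 - 434304*sqrt(3)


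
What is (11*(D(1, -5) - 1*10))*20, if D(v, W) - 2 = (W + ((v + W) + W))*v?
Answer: -4840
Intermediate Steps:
D(v, W) = 2 + v*(v + 3*W) (D(v, W) = 2 + (W + ((v + W) + W))*v = 2 + (W + ((W + v) + W))*v = 2 + (W + (v + 2*W))*v = 2 + (v + 3*W)*v = 2 + v*(v + 3*W))
(11*(D(1, -5) - 1*10))*20 = (11*((2 + 1² + 3*(-5)*1) - 1*10))*20 = (11*((2 + 1 - 15) - 10))*20 = (11*(-12 - 10))*20 = (11*(-22))*20 = -242*20 = -4840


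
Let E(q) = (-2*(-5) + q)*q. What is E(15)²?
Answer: 140625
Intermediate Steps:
E(q) = q*(10 + q) (E(q) = (10 + q)*q = q*(10 + q))
E(15)² = (15*(10 + 15))² = (15*25)² = 375² = 140625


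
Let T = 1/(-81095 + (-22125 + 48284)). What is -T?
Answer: 1/54936 ≈ 1.8203e-5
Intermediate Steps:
T = -1/54936 (T = 1/(-81095 + 26159) = 1/(-54936) = -1/54936 ≈ -1.8203e-5)
-T = -1*(-1/54936) = 1/54936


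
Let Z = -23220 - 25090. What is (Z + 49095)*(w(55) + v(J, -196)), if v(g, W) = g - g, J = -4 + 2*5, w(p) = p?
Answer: 43175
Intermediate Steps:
J = 6 (J = -4 + 10 = 6)
Z = -48310
v(g, W) = 0
(Z + 49095)*(w(55) + v(J, -196)) = (-48310 + 49095)*(55 + 0) = 785*55 = 43175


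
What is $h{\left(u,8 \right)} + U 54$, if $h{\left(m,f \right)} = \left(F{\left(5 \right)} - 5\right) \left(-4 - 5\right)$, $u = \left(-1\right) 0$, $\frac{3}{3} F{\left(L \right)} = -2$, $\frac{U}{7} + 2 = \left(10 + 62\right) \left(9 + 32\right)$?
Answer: $1115163$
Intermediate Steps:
$U = 20650$ ($U = -14 + 7 \left(10 + 62\right) \left(9 + 32\right) = -14 + 7 \cdot 72 \cdot 41 = -14 + 7 \cdot 2952 = -14 + 20664 = 20650$)
$F{\left(L \right)} = -2$
$u = 0$
$h{\left(m,f \right)} = 63$ ($h{\left(m,f \right)} = \left(-2 - 5\right) \left(-4 - 5\right) = \left(-7\right) \left(-9\right) = 63$)
$h{\left(u,8 \right)} + U 54 = 63 + 20650 \cdot 54 = 63 + 1115100 = 1115163$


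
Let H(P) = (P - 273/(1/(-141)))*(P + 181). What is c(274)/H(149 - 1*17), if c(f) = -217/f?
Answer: -217/3312557250 ≈ -6.5508e-8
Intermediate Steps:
H(P) = (181 + P)*(38493 + P) (H(P) = (P - 273/(-1/141))*(181 + P) = (P - 273*(-141))*(181 + P) = (P + 38493)*(181 + P) = (38493 + P)*(181 + P) = (181 + P)*(38493 + P))
c(274)/H(149 - 1*17) = (-217/274)/(6967233 + (149 - 1*17)² + 38674*(149 - 1*17)) = (-217*1/274)/(6967233 + (149 - 17)² + 38674*(149 - 17)) = -217/(274*(6967233 + 132² + 38674*132)) = -217/(274*(6967233 + 17424 + 5104968)) = -217/274/12089625 = -217/274*1/12089625 = -217/3312557250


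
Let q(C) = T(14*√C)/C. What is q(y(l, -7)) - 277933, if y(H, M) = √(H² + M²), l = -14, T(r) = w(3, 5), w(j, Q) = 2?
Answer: -277933 + 2*√5/35 ≈ -2.7793e+5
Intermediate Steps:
T(r) = 2
q(C) = 2/C
q(y(l, -7)) - 277933 = 2/(√((-14)² + (-7)²)) - 277933 = 2/(√(196 + 49)) - 277933 = 2/(√245) - 277933 = 2/((7*√5)) - 277933 = 2*(√5/35) - 277933 = 2*√5/35 - 277933 = -277933 + 2*√5/35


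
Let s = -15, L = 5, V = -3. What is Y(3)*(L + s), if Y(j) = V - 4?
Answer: 70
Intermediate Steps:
Y(j) = -7 (Y(j) = -3 - 4 = -7)
Y(3)*(L + s) = -7*(5 - 15) = -7*(-10) = 70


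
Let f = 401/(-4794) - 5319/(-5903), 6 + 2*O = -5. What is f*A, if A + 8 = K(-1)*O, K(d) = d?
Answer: -115660915/56597964 ≈ -2.0436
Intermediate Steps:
O = -11/2 (O = -3 + (1/2)*(-5) = -3 - 5/2 = -11/2 ≈ -5.5000)
f = 23132183/28298982 (f = 401*(-1/4794) - 5319*(-1/5903) = -401/4794 + 5319/5903 = 23132183/28298982 ≈ 0.81742)
A = -5/2 (A = -8 - 1*(-11/2) = -8 + 11/2 = -5/2 ≈ -2.5000)
f*A = (23132183/28298982)*(-5/2) = -115660915/56597964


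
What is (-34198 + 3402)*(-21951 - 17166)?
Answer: 1204647132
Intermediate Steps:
(-34198 + 3402)*(-21951 - 17166) = -30796*(-39117) = 1204647132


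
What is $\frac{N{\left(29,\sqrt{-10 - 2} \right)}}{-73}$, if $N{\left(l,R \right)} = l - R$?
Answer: $- \frac{29}{73} + \frac{2 i \sqrt{3}}{73} \approx -0.39726 + 0.047453 i$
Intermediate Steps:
$\frac{N{\left(29,\sqrt{-10 - 2} \right)}}{-73} = \frac{29 - \sqrt{-10 - 2}}{-73} = \left(29 - \sqrt{-12}\right) \left(- \frac{1}{73}\right) = \left(29 - 2 i \sqrt{3}\right) \left(- \frac{1}{73}\right) = - \frac{29}{73} + \frac{2 i \sqrt{3}}{73}$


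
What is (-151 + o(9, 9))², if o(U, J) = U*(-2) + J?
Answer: 25600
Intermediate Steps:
o(U, J) = J - 2*U (o(U, J) = -2*U + J = J - 2*U)
(-151 + o(9, 9))² = (-151 + (9 - 2*9))² = (-151 + (9 - 18))² = (-151 - 9)² = (-160)² = 25600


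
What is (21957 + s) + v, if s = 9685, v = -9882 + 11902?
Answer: 33662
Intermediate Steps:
v = 2020
(21957 + s) + v = (21957 + 9685) + 2020 = 31642 + 2020 = 33662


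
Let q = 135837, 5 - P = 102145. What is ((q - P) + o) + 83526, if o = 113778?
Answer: 435281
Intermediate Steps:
P = -102140 (P = 5 - 1*102145 = 5 - 102145 = -102140)
((q - P) + o) + 83526 = ((135837 - 1*(-102140)) + 113778) + 83526 = ((135837 + 102140) + 113778) + 83526 = (237977 + 113778) + 83526 = 351755 + 83526 = 435281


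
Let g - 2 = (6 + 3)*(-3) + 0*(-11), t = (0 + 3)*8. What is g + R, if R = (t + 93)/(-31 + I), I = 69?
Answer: -833/38 ≈ -21.921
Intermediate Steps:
t = 24 (t = 3*8 = 24)
g = -25 (g = 2 + ((6 + 3)*(-3) + 0*(-11)) = 2 + (9*(-3) + 0) = 2 + (-27 + 0) = 2 - 27 = -25)
R = 117/38 (R = (24 + 93)/(-31 + 69) = 117/38 ≈ 3.0789)
g + R = -25 + 117/38 = -833/38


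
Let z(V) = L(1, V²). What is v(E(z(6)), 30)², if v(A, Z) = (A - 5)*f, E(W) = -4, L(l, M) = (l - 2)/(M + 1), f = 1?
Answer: 81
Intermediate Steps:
L(l, M) = (-2 + l)/(1 + M)
z(V) = -1/(1 + V²) (z(V) = (-2 + 1)/(1 + V²) = -1/(1 + V²))
v(A, Z) = -5 + A (v(A, Z) = (A - 5)*1 = (-5 + A)*1 = -5 + A)
v(E(z(6)), 30)² = (-5 - 4)² = (-9)² = 81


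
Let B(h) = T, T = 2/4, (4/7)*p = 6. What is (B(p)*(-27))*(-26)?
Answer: 351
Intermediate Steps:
p = 21/2 (p = (7/4)*6 = 21/2 ≈ 10.500)
T = 1/2 (T = 2*(1/4) = 1/2 ≈ 0.50000)
B(h) = 1/2
(B(p)*(-27))*(-26) = ((1/2)*(-27))*(-26) = -27/2*(-26) = 351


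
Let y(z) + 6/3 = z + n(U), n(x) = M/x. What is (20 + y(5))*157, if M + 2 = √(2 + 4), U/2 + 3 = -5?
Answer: 29045/8 - 157*√6/16 ≈ 3606.6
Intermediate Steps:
U = -16 (U = -6 + 2*(-5) = -6 - 10 = -16)
M = -2 + √6 (M = -2 + √(2 + 4) = -2 + √6 ≈ 0.44949)
n(x) = (-2 + √6)/x
y(z) = -15/8 + z - √6/16 (y(z) = -2 + (z + (-2 + √6)/(-16)) = -2 + (z - (-2 + √6)/16) = -2 + (z + (⅛ - √6/16)) = -2 + (⅛ + z - √6/16) = -15/8 + z - √6/16)
(20 + y(5))*157 = (20 + (-15/8 + 5 - √6/16))*157 = (20 + (25/8 - √6/16))*157 = (185/8 - √6/16)*157 = 29045/8 - 157*√6/16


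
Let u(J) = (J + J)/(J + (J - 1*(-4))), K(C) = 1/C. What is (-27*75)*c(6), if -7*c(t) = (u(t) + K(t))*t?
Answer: 22275/14 ≈ 1591.1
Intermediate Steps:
u(J) = 2*J/(4 + 2*J) (u(J) = (2*J)/(J + (J + 4)) = (2*J)/(J + (4 + J)) = (2*J)/(4 + 2*J) = 2*J/(4 + 2*J))
c(t) = -t*(1/t + t/(2 + t))/7 (c(t) = -(t/(2 + t) + 1/t)*t/7 = -(1/t + t/(2 + t))*t/7 = -t*(1/t + t/(2 + t))/7)
(-27*75)*c(6) = (-27*75)*((-2 - 1*6 - 1*6**2)/(7*(2 + 6))) = -2025*(-2 - 6 - 1*36)/(7*8) = -2025*(-2 - 6 - 36)/(7*8) = -2025*(-44)/(7*8) = -2025*(-11/14) = 22275/14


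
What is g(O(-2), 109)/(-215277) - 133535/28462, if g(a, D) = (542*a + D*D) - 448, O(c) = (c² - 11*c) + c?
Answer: -9814217979/2042404658 ≈ -4.8052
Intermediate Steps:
O(c) = c² - 10*c
g(a, D) = -448 + D² + 542*a (g(a, D) = (542*a + D²) - 448 = (D² + 542*a) - 448 = -448 + D² + 542*a)
g(O(-2), 109)/(-215277) - 133535/28462 = (-448 + 109² + 542*(-2*(-10 - 2)))/(-215277) - 133535/28462 = (-448 + 11881 + 542*(-2*(-12)))*(-1/215277) - 133535*1/28462 = (-448 + 11881 + 542*24)*(-1/215277) - 133535/28462 = (-448 + 11881 + 13008)*(-1/215277) - 133535/28462 = 24441*(-1/215277) - 133535/28462 = -8147/71759 - 133535/28462 = -9814217979/2042404658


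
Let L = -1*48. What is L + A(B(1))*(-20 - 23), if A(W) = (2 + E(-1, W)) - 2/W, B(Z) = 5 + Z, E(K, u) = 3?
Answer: -746/3 ≈ -248.67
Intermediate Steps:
A(W) = 5 - 2/W (A(W) = (2 + 3) - 2/W = 5 - 2/W)
L = -48
L + A(B(1))*(-20 - 23) = -48 + (5 - 2/(5 + 1))*(-20 - 23) = -48 + (5 - 2/6)*(-43) = -48 + (5 - 2*1/6)*(-43) = -48 + (5 - 1/3)*(-43) = -48 + (14/3)*(-43) = -48 - 602/3 = -746/3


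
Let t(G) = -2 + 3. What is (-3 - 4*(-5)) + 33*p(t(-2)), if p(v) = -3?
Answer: -82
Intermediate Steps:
t(G) = 1
(-3 - 4*(-5)) + 33*p(t(-2)) = (-3 - 4*(-5)) + 33*(-3) = (-3 + 20) - 99 = 17 - 99 = -82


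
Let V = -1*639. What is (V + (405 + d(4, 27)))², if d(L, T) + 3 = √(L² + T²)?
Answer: (237 - √745)² ≈ 43976.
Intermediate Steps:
V = -639
d(L, T) = -3 + √(L² + T²)
(V + (405 + d(4, 27)))² = (-639 + (405 + (-3 + √(4² + 27²))))² = (-639 + (405 + (-3 + √(16 + 729))))² = (-639 + (405 + (-3 + √745)))² = (-639 + (402 + √745))² = (-237 + √745)²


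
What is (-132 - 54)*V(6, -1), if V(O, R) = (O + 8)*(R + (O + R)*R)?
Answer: 15624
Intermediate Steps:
V(O, R) = (8 + O)*(R + R*(O + R))
(-132 - 54)*V(6, -1) = (-132 - 54)*(-(8 + 6**2 + 8*(-1) + 9*6 + 6*(-1))) = -(-186)*(8 + 36 - 8 + 54 - 6) = -(-186)*84 = -186*(-84) = 15624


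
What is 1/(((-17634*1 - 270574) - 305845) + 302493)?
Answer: -1/291560 ≈ -3.4298e-6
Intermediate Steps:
1/(((-17634*1 - 270574) - 305845) + 302493) = 1/(((-17634 - 270574) - 305845) + 302493) = 1/((-288208 - 305845) + 302493) = 1/(-594053 + 302493) = 1/(-291560) = -1/291560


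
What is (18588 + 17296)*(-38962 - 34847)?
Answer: -2648562156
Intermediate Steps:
(18588 + 17296)*(-38962 - 34847) = 35884*(-73809) = -2648562156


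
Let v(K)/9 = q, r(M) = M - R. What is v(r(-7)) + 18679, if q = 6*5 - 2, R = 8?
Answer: 18931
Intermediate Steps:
q = 28 (q = 30 - 2 = 28)
r(M) = -8 + M (r(M) = M - 1*8 = M - 8 = -8 + M)
v(K) = 252 (v(K) = 9*28 = 252)
v(r(-7)) + 18679 = 252 + 18679 = 18931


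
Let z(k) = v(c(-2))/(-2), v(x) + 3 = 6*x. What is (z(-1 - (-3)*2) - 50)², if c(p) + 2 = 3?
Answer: 10609/4 ≈ 2652.3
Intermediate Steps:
c(p) = 1 (c(p) = -2 + 3 = 1)
v(x) = -3 + 6*x
z(k) = -3/2 (z(k) = (-3 + 6*1)/(-2) = (-3 + 6)*(-½) = 3*(-½) = -3/2)
(z(-1 - (-3)*2) - 50)² = (-3/2 - 50)² = (-103/2)² = 10609/4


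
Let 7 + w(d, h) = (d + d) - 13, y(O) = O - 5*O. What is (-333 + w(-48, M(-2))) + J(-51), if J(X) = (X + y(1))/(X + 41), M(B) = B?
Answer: -887/2 ≈ -443.50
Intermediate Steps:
y(O) = -4*O
w(d, h) = -20 + 2*d (w(d, h) = -7 + ((d + d) - 13) = -7 + (2*d - 13) = -7 + (-13 + 2*d) = -20 + 2*d)
J(X) = (-4 + X)/(41 + X) (J(X) = (X - 4*1)/(X + 41) = (X - 4)/(41 + X) = (-4 + X)/(41 + X))
(-333 + w(-48, M(-2))) + J(-51) = (-333 + (-20 + 2*(-48))) + (-4 - 51)/(41 - 51) = (-333 + (-20 - 96)) - 55/(-10) = (-333 - 116) - ⅒*(-55) = -449 + 11/2 = -887/2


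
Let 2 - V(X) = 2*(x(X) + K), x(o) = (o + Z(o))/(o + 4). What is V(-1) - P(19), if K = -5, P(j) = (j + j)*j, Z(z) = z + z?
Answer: -708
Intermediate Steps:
Z(z) = 2*z
P(j) = 2*j**2 (P(j) = (2*j)*j = 2*j**2)
x(o) = 3*o/(4 + o) (x(o) = (o + 2*o)/(o + 4) = (3*o)/(4 + o) = 3*o/(4 + o))
V(X) = 12 - 6*X/(4 + X) (V(X) = 2 - 2*(3*X/(4 + X) - 5) = 2 - 2*(-5 + 3*X/(4 + X)) = 2 - (-10 + 6*X/(4 + X)) = 2 + (10 - 6*X/(4 + X)) = 12 - 6*X/(4 + X))
V(-1) - P(19) = 6*(8 - 1)/(4 - 1) - 2*19**2 = 6*7/3 - 2*361 = 6*(1/3)*7 - 1*722 = 14 - 722 = -708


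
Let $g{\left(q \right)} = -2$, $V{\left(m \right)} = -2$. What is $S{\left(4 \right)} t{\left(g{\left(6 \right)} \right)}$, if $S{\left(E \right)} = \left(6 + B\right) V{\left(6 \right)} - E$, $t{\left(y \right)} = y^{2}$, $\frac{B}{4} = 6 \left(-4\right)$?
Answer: $704$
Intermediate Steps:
$B = -96$ ($B = 4 \cdot 6 \left(-4\right) = 4 \left(-24\right) = -96$)
$S{\left(E \right)} = 180 - E$ ($S{\left(E \right)} = \left(6 - 96\right) \left(-2\right) - E = \left(-90\right) \left(-2\right) - E = 180 - E$)
$S{\left(4 \right)} t{\left(g{\left(6 \right)} \right)} = \left(180 - 4\right) \left(-2\right)^{2} = \left(180 - 4\right) 4 = 176 \cdot 4 = 704$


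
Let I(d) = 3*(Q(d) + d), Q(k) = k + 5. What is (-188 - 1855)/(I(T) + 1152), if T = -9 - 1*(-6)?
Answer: -681/383 ≈ -1.7781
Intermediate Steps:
Q(k) = 5 + k
T = -3 (T = -9 + 6 = -3)
I(d) = 15 + 6*d (I(d) = 3*((5 + d) + d) = 3*(5 + 2*d) = 15 + 6*d)
(-188 - 1855)/(I(T) + 1152) = (-188 - 1855)/((15 + 6*(-3)) + 1152) = -2043/((15 - 18) + 1152) = -2043/(-3 + 1152) = -2043/1149 = -2043*1/1149 = -681/383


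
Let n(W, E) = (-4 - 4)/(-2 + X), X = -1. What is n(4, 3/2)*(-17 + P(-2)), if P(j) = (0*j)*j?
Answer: -136/3 ≈ -45.333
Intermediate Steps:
P(j) = 0 (P(j) = 0*j = 0)
n(W, E) = 8/3 (n(W, E) = (-4 - 4)/(-2 - 1) = -8/(-3) = -8*(-⅓) = 8/3)
n(4, 3/2)*(-17 + P(-2)) = 8*(-17 + 0)/3 = (8/3)*(-17) = -136/3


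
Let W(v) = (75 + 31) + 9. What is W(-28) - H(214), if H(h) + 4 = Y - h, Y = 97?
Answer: 236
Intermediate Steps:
H(h) = 93 - h (H(h) = -4 + (97 - h) = 93 - h)
W(v) = 115 (W(v) = 106 + 9 = 115)
W(-28) - H(214) = 115 - (93 - 1*214) = 115 - (93 - 214) = 115 - 1*(-121) = 115 + 121 = 236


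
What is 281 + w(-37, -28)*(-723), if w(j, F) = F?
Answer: 20525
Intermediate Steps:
281 + w(-37, -28)*(-723) = 281 - 28*(-723) = 281 + 20244 = 20525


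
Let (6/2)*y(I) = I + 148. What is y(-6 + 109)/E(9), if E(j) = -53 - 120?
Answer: -251/519 ≈ -0.48362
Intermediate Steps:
E(j) = -173
y(I) = 148/3 + I/3 (y(I) = (I + 148)/3 = (148 + I)/3 = 148/3 + I/3)
y(-6 + 109)/E(9) = (148/3 + (-6 + 109)/3)/(-173) = (148/3 + (⅓)*103)*(-1/173) = (148/3 + 103/3)*(-1/173) = (251/3)*(-1/173) = -251/519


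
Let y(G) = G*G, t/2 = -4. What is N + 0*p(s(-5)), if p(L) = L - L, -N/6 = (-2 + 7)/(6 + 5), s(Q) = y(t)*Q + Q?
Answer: -30/11 ≈ -2.7273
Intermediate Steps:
t = -8 (t = 2*(-4) = -8)
y(G) = G²
s(Q) = 65*Q (s(Q) = (-8)²*Q + Q = 64*Q + Q = 65*Q)
N = -30/11 (N = -6*(-2 + 7)/(6 + 5) = -30/11 ≈ -2.7273)
p(L) = 0
N + 0*p(s(-5)) = -30/11 + 0*0 = -30/11 + 0 = -30/11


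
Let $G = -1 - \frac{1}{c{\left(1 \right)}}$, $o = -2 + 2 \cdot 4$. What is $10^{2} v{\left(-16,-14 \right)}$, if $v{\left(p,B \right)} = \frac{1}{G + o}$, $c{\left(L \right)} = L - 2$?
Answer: $\frac{50}{3} \approx 16.667$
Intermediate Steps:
$c{\left(L \right)} = -2 + L$
$o = 6$ ($o = -2 + 8 = 6$)
$G = 0$ ($G = -1 - \frac{1}{-2 + 1} = -1 - \frac{1}{-1} = -1 - -1 = -1 + 1 = 0$)
$v{\left(p,B \right)} = \frac{1}{6}$ ($v{\left(p,B \right)} = \frac{1}{0 + 6} = \frac{1}{6}$)
$10^{2} v{\left(-16,-14 \right)} = 10^{2} \cdot \frac{1}{6} = 100 \cdot \frac{1}{6} = \frac{50}{3}$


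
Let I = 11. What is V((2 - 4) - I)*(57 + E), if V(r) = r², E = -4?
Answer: 8957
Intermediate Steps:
V((2 - 4) - I)*(57 + E) = ((2 - 4) - 1*11)²*(57 - 4) = (-2 - 11)²*53 = (-13)²*53 = 169*53 = 8957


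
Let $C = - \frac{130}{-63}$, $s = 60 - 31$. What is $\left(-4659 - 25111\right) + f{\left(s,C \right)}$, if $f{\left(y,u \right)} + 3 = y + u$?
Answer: $- \frac{1873742}{63} \approx -29742.0$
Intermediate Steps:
$s = 29$
$C = \frac{130}{63}$ ($C = \left(-130\right) \left(- \frac{1}{63}\right) = \frac{130}{63} \approx 2.0635$)
$f{\left(y,u \right)} = -3 + u + y$ ($f{\left(y,u \right)} = -3 + \left(y + u\right) = -3 + \left(u + y\right) = -3 + u + y$)
$\left(-4659 - 25111\right) + f{\left(s,C \right)} = \left(-4659 - 25111\right) + \left(-3 + \frac{130}{63} + 29\right) = -29770 + \frac{1768}{63} = - \frac{1873742}{63}$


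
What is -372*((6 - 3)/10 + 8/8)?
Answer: -2418/5 ≈ -483.60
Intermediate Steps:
-372*((6 - 3)/10 + 8/8) = -372*(3*(⅒) + 8*(⅛)) = -372*(3/10 + 1) = -372*13/10 = -2418/5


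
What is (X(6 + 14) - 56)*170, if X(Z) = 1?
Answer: -9350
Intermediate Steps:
(X(6 + 14) - 56)*170 = (1 - 56)*170 = -55*170 = -9350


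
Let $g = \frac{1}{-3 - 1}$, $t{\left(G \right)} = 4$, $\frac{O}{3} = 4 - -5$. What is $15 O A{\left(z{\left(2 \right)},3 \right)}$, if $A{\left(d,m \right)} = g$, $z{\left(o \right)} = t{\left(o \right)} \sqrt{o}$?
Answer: $- \frac{405}{4} \approx -101.25$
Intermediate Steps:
$O = 27$ ($O = 3 \left(4 - -5\right) = 3 \left(4 + 5\right) = 3 \cdot 9 = 27$)
$g = - \frac{1}{4}$ ($g = \frac{1}{-4} = - \frac{1}{4} \approx -0.25$)
$z{\left(o \right)} = 4 \sqrt{o}$
$A{\left(d,m \right)} = - \frac{1}{4}$
$15 O A{\left(z{\left(2 \right)},3 \right)} = 15 \cdot 27 \left(- \frac{1}{4}\right) = 405 \left(- \frac{1}{4}\right) = - \frac{405}{4}$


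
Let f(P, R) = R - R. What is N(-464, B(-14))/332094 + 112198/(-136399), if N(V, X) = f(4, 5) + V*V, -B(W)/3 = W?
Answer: -3947061754/22648644753 ≈ -0.17427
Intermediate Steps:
B(W) = -3*W
f(P, R) = 0
N(V, X) = V**2 (N(V, X) = 0 + V*V = 0 + V**2 = V**2)
N(-464, B(-14))/332094 + 112198/(-136399) = (-464)**2/332094 + 112198/(-136399) = 215296*(1/332094) + 112198*(-1/136399) = 107648/166047 - 112198/136399 = -3947061754/22648644753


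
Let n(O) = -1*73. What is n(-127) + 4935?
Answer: 4862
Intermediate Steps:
n(O) = -73
n(-127) + 4935 = -73 + 4935 = 4862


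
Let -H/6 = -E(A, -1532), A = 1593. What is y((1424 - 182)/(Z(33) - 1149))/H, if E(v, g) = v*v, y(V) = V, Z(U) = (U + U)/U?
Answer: -23/323409267 ≈ -7.1117e-8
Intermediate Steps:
Z(U) = 2 (Z(U) = (2*U)/U = 2)
E(v, g) = v²
H = 15225894 (H = -(-6)*1593² = -(-6)*2537649 = -6*(-2537649) = 15225894)
y((1424 - 182)/(Z(33) - 1149))/H = ((1424 - 182)/(2 - 1149))/15225894 = (1242/(-1147))*(1/15225894) = (1242*(-1/1147))*(1/15225894) = -1242/1147*1/15225894 = -23/323409267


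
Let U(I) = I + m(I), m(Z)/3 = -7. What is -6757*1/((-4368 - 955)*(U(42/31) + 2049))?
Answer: 899/1437210 ≈ 0.00062552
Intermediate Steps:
m(Z) = -21 (m(Z) = 3*(-7) = -21)
U(I) = -21 + I (U(I) = I - 21 = -21 + I)
-6757*1/((-4368 - 955)*(U(42/31) + 2049)) = -6757*1/((-4368 - 955)*((-21 + 42/31) + 2049)) = -6757*(-1/(5323*((-21 + 42*(1/31)) + 2049))) = -6757*(-1/(5323*((-21 + 42/31) + 2049))) = -6757*(-1/(5323*(-609/31 + 2049))) = -6757/((62910/31)*(-5323)) = -6757/(-334869930/31) = -6757*(-31/334869930) = 899/1437210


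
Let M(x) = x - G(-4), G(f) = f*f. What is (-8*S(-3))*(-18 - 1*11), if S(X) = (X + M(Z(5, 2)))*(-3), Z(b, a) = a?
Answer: 11832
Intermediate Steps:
G(f) = f²
M(x) = -16 + x (M(x) = x - 1*(-4)² = x - 1*16 = x - 16 = -16 + x)
S(X) = 42 - 3*X (S(X) = (X + (-16 + 2))*(-3) = (X - 14)*(-3) = (-14 + X)*(-3) = 42 - 3*X)
(-8*S(-3))*(-18 - 1*11) = (-8*(42 - 3*(-3)))*(-18 - 1*11) = (-8*(42 + 9))*(-18 - 11) = -8*51*(-29) = -408*(-29) = 11832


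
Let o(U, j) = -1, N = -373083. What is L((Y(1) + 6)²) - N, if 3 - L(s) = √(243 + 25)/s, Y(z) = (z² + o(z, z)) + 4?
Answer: 373086 - √67/50 ≈ 3.7309e+5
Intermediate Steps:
Y(z) = 3 + z² (Y(z) = (z² - 1) + 4 = (-1 + z²) + 4 = 3 + z²)
L(s) = 3 - 2*√67/s (L(s) = 3 - √(243 + 25)/s = 3 - √268/s = 3 - 2*√67/s)
L((Y(1) + 6)²) - N = (3 - 2*√67/(((3 + 1²) + 6)²)) - 1*(-373083) = (3 - 2*√67/(((3 + 1) + 6)²)) + 373083 = (3 - 2*√67/((4 + 6)²)) + 373083 = (3 - 2*√67/(10²)) + 373083 = (3 - 2*√67/100) + 373083 = (3 - 2*√67*1/100) + 373083 = (3 - √67/50) + 373083 = 373086 - √67/50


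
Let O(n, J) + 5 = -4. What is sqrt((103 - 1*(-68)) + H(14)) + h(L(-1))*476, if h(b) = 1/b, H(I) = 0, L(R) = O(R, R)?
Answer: -476/9 + 3*sqrt(19) ≈ -39.812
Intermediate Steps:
O(n, J) = -9 (O(n, J) = -5 - 4 = -9)
L(R) = -9
sqrt((103 - 1*(-68)) + H(14)) + h(L(-1))*476 = sqrt((103 - 1*(-68)) + 0) + 476/(-9) = sqrt((103 + 68) + 0) - 1/9*476 = sqrt(171 + 0) - 476/9 = sqrt(171) - 476/9 = 3*sqrt(19) - 476/9 = -476/9 + 3*sqrt(19)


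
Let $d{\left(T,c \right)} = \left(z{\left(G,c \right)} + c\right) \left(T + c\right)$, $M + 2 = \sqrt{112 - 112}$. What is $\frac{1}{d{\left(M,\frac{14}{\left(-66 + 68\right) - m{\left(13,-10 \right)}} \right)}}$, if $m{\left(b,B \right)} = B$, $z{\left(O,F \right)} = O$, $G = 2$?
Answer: $- \frac{36}{95} \approx -0.37895$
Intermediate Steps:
$M = -2$ ($M = -2 + \sqrt{112 - 112} = -2 + \sqrt{0} = -2 + 0 = -2$)
$d{\left(T,c \right)} = \left(2 + c\right) \left(T + c\right)$
$\frac{1}{d{\left(M,\frac{14}{\left(-66 + 68\right) - m{\left(13,-10 \right)}} \right)}} = \frac{1}{\left(\frac{14}{\left(-66 + 68\right) - -10}\right)^{2} + 2 \left(-2\right) + 2 \frac{14}{\left(-66 + 68\right) - -10} - 2 \frac{14}{\left(-66 + 68\right) - -10}} = \frac{1}{\left(\frac{14}{2 + 10}\right)^{2} - 4 + 2 \frac{14}{2 + 10} - 2 \frac{14}{2 + 10}} = \frac{1}{\left(\frac{14}{12}\right)^{2} - 4 + 2 \cdot \frac{14}{12} - 2 \cdot \frac{14}{12}} = \frac{1}{\left(14 \cdot \frac{1}{12}\right)^{2} - 4 + 2 \cdot 14 \cdot \frac{1}{12} - 2 \cdot 14 \cdot \frac{1}{12}} = \frac{1}{\left(\frac{7}{6}\right)^{2} - 4 + 2 \cdot \frac{7}{6} - \frac{7}{3}} = \frac{1}{\frac{49}{36} - 4 + \frac{7}{3} - \frac{7}{3}} = \frac{1}{- \frac{95}{36}} = - \frac{36}{95}$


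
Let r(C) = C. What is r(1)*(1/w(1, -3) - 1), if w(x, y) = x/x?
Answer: 0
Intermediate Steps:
w(x, y) = 1
r(1)*(1/w(1, -3) - 1) = 1*(1/1 - 1) = 1*(1 - 1) = 1*0 = 0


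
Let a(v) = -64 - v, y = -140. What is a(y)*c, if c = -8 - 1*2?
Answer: -760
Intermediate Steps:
c = -10 (c = -8 - 2 = -10)
a(y)*c = (-64 - 1*(-140))*(-10) = (-64 + 140)*(-10) = 76*(-10) = -760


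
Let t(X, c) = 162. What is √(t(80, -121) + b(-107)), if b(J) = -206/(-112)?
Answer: 5*√5138/28 ≈ 12.800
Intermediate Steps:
b(J) = 103/56 (b(J) = -206*(-1/112) = 103/56)
√(t(80, -121) + b(-107)) = √(162 + 103/56) = √(9175/56) = 5*√5138/28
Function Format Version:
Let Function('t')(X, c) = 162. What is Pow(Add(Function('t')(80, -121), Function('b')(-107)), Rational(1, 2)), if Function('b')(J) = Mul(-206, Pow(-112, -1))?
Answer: Mul(Rational(5, 28), Pow(5138, Rational(1, 2))) ≈ 12.800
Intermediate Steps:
Function('b')(J) = Rational(103, 56) (Function('b')(J) = Mul(-206, Rational(-1, 112)) = Rational(103, 56))
Pow(Add(Function('t')(80, -121), Function('b')(-107)), Rational(1, 2)) = Pow(Add(162, Rational(103, 56)), Rational(1, 2)) = Pow(Rational(9175, 56), Rational(1, 2)) = Mul(Rational(5, 28), Pow(5138, Rational(1, 2)))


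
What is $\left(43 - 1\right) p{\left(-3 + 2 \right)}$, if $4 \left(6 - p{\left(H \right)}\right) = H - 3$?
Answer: $294$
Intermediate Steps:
$p{\left(H \right)} = \frac{27}{4} - \frac{H}{4}$ ($p{\left(H \right)} = 6 - \frac{H - 3}{4} = 6 - \frac{-3 + H}{4} = 6 - \left(- \frac{3}{4} + \frac{H}{4}\right) = \frac{27}{4} - \frac{H}{4}$)
$\left(43 - 1\right) p{\left(-3 + 2 \right)} = \left(43 - 1\right) \left(\frac{27}{4} - \frac{-3 + 2}{4}\right) = 42 \left(\frac{27}{4} - - \frac{1}{4}\right) = 42 \left(\frac{27}{4} + \frac{1}{4}\right) = 42 \cdot 7 = 294$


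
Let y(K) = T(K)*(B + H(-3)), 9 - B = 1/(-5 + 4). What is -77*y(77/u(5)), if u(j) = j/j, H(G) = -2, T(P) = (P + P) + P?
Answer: -142296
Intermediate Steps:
T(P) = 3*P (T(P) = 2*P + P = 3*P)
B = 10 (B = 9 - 1/(-5 + 4) = 9 - 1/(-1) = 9 - 1*(-1) = 9 + 1 = 10)
u(j) = 1
y(K) = 24*K (y(K) = (3*K)*(10 - 2) = (3*K)*8 = 24*K)
-77*y(77/u(5)) = -1848*77/1 = -1848*77*1 = -1848*77 = -77*1848 = -142296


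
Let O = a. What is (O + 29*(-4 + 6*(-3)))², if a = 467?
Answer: 29241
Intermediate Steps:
O = 467
(O + 29*(-4 + 6*(-3)))² = (467 + 29*(-4 + 6*(-3)))² = (467 + 29*(-4 - 18))² = (467 + 29*(-22))² = (467 - 638)² = (-171)² = 29241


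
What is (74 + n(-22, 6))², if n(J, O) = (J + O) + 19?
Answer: 5929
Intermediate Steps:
n(J, O) = 19 + J + O
(74 + n(-22, 6))² = (74 + (19 - 22 + 6))² = (74 + 3)² = 77² = 5929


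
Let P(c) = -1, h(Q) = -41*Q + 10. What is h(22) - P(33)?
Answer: -891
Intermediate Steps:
h(Q) = 10 - 41*Q
h(22) - P(33) = (10 - 41*22) - 1*(-1) = (10 - 902) + 1 = -892 + 1 = -891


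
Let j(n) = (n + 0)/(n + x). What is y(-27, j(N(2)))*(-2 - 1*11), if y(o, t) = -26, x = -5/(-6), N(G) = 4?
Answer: 338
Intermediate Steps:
x = ⅚ (x = -5*(-⅙) = ⅚ ≈ 0.83333)
j(n) = n/(⅚ + n) (j(n) = (n + 0)/(n + ⅚) = n/(⅚ + n))
y(-27, j(N(2)))*(-2 - 1*11) = -26*(-2 - 1*11) = -26*(-2 - 11) = -26*(-13) = 338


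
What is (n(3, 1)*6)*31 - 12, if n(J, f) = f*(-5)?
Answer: -942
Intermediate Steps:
n(J, f) = -5*f
(n(3, 1)*6)*31 - 12 = (-5*1*6)*31 - 12 = -5*6*31 - 12 = -30*31 - 12 = -930 - 12 = -942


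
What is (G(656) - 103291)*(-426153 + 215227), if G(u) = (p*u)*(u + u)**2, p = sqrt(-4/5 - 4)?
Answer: 21786757466 - 476355980361728*I*sqrt(30)/5 ≈ 2.1787e+10 - 5.2182e+14*I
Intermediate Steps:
p = 2*I*sqrt(30)/5 (p = sqrt(-4*1/5 - 4) = sqrt(-4/5 - 4) = sqrt(-24/5) = 2*I*sqrt(30)/5 ≈ 2.1909*I)
G(u) = 8*I*sqrt(30)*u**3/5 (G(u) = ((2*I*sqrt(30)/5)*u)*(u + u)**2 = (2*I*u*sqrt(30)/5)*(2*u)**2 = (2*I*u*sqrt(30)/5)*(4*u**2) = 8*I*sqrt(30)*u**3/5)
(G(656) - 103291)*(-426153 + 215227) = ((8/5)*I*sqrt(30)*656**3 - 103291)*(-426153 + 215227) = ((8/5)*I*sqrt(30)*282300416 - 103291)*(-210926) = (2258403328*I*sqrt(30)/5 - 103291)*(-210926) = (-103291 + 2258403328*I*sqrt(30)/5)*(-210926) = 21786757466 - 476355980361728*I*sqrt(30)/5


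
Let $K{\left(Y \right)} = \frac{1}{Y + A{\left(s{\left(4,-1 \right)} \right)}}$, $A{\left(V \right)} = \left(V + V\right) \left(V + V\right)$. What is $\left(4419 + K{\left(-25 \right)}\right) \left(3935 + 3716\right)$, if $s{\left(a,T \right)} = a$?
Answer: $\frac{1318588642}{39} \approx 3.381 \cdot 10^{7}$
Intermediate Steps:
$A{\left(V \right)} = 4 V^{2}$ ($A{\left(V \right)} = 2 V 2 V = 4 V^{2}$)
$K{\left(Y \right)} = \frac{1}{64 + Y}$ ($K{\left(Y \right)} = \frac{1}{Y + 4 \cdot 4^{2}} = \frac{1}{Y + 4 \cdot 16} = \frac{1}{Y + 64} = \frac{1}{64 + Y}$)
$\left(4419 + K{\left(-25 \right)}\right) \left(3935 + 3716\right) = \left(4419 + \frac{1}{64 - 25}\right) \left(3935 + 3716\right) = \left(4419 + \frac{1}{39}\right) 7651 = \frac{172342}{39} \cdot 7651 = \frac{1318588642}{39}$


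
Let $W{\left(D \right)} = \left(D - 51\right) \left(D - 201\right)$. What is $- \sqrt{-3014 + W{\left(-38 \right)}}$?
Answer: $- \sqrt{18257} \approx -135.12$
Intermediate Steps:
$W{\left(D \right)} = \left(-201 + D\right) \left(-51 + D\right)$ ($W{\left(D \right)} = \left(D - 51\right) \left(-201 + D\right) = \left(-51 + D\right) \left(-201 + D\right) = \left(-201 + D\right) \left(-51 + D\right)$)
$- \sqrt{-3014 + W{\left(-38 \right)}} = - \sqrt{-3014 + \left(10251 + \left(-38\right)^{2} - -9576\right)} = - \sqrt{-3014 + \left(10251 + 1444 + 9576\right)} = - \sqrt{-3014 + 21271} = - \sqrt{18257}$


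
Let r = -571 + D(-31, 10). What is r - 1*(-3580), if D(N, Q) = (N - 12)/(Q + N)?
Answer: 63232/21 ≈ 3011.0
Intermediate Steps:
D(N, Q) = (-12 + N)/(N + Q)
r = -11948/21 (r = -571 + (-12 - 31)/(-31 + 10) = -571 - 43/(-21) = -571 - 1/21*(-43) = -571 + 43/21 = -11948/21 ≈ -568.95)
r - 1*(-3580) = -11948/21 - 1*(-3580) = -11948/21 + 3580 = 63232/21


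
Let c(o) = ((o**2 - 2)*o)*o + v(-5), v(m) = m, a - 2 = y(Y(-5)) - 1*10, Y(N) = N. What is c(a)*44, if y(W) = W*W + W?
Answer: 899492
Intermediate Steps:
y(W) = W + W**2 (y(W) = W**2 + W = W + W**2)
a = 12 (a = 2 + (-5*(1 - 5) - 1*10) = 2 + (-5*(-4) - 10) = 2 + (20 - 10) = 2 + 10 = 12)
c(o) = -5 + o**2*(-2 + o**2) (c(o) = ((o**2 - 2)*o)*o - 5 = ((-2 + o**2)*o)*o - 5 = (o*(-2 + o**2))*o - 5 = o**2*(-2 + o**2) - 5 = -5 + o**2*(-2 + o**2))
c(a)*44 = (-5 + 12**4 - 2*12**2)*44 = (-5 + 20736 - 2*144)*44 = (-5 + 20736 - 288)*44 = 20443*44 = 899492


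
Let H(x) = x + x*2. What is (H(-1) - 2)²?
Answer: 25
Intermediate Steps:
H(x) = 3*x (H(x) = x + 2*x = 3*x)
(H(-1) - 2)² = (3*(-1) - 2)² = (-3 - 2)² = (-5)² = 25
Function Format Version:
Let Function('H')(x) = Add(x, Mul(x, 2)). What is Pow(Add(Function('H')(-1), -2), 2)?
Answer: 25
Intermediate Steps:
Function('H')(x) = Mul(3, x) (Function('H')(x) = Add(x, Mul(2, x)) = Mul(3, x))
Pow(Add(Function('H')(-1), -2), 2) = Pow(Add(Mul(3, -1), -2), 2) = Pow(Add(-3, -2), 2) = Pow(-5, 2) = 25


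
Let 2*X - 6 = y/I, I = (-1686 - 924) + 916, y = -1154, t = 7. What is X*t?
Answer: 5659/242 ≈ 23.384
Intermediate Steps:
I = -1694 (I = -2610 + 916 = -1694)
X = 5659/1694 (X = 3 + (-1154/(-1694))/2 = 3 + (-1154*(-1/1694))/2 = 3 + (½)*(577/847) = 3 + 577/1694 = 5659/1694 ≈ 3.3406)
X*t = (5659/1694)*7 = 5659/242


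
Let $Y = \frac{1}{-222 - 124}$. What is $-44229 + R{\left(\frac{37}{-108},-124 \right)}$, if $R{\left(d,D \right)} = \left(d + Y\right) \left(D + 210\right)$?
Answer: $- \frac{413464883}{9342} \approx -44259.0$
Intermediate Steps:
$Y = - \frac{1}{346}$ ($Y = \frac{1}{-346} = - \frac{1}{346} \approx -0.0028902$)
$R{\left(d,D \right)} = \left(210 + D\right) \left(- \frac{1}{346} + d\right)$ ($R{\left(d,D \right)} = \left(d - \frac{1}{346}\right) \left(D + 210\right) = \left(- \frac{1}{346} + d\right) \left(210 + D\right) = \left(210 + D\right) \left(- \frac{1}{346} + d\right)$)
$-44229 + R{\left(\frac{37}{-108},-124 \right)} = -44229 - \left(\frac{43}{173} - \frac{3182}{-108}\right) = -44229 + \left(- \frac{105}{173} + 210 \cdot 37 \left(- \frac{1}{108}\right) + \frac{62}{173} - 124 \cdot 37 \left(- \frac{1}{108}\right)\right) = -44229 + \left(- \frac{105}{173} + 210 \left(- \frac{37}{108}\right) + \frac{62}{173} - - \frac{1147}{27}\right) = -44229 + \left(- \frac{105}{173} - \frac{1295}{18} + \frac{62}{173} + \frac{1147}{27}\right) = -44229 - \frac{277565}{9342} = - \frac{413464883}{9342}$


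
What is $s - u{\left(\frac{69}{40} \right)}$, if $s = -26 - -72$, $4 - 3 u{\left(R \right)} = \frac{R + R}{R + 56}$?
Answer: $\frac{309544}{6927} \approx 44.687$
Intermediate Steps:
$u{\left(R \right)} = \frac{4}{3} - \frac{2 R}{3 \left(56 + R\right)}$ ($u{\left(R \right)} = \frac{4}{3} - \frac{\left(R + R\right) \frac{1}{R + 56}}{3} = \frac{4}{3} - \frac{2 R \frac{1}{56 + R}}{3} = \frac{4}{3} - \frac{2 R}{3 \left(56 + R\right)}$)
$s = 46$ ($s = -26 + 72 = 46$)
$s - u{\left(\frac{69}{40} \right)} = 46 - \frac{2 \left(112 + \frac{69}{40}\right)}{3 \left(56 + \frac{69}{40}\right)} = 46 - \frac{2}{3} \frac{1}{\frac{2309}{40}} \cdot \frac{4549}{40} = 46 - \frac{2}{3} \cdot \frac{40}{2309} \cdot \frac{4549}{40} = 46 - \frac{9098}{6927} = \frac{309544}{6927}$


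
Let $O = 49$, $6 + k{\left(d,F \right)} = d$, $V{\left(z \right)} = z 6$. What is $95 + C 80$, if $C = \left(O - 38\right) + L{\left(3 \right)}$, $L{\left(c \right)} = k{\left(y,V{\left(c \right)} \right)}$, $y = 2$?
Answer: $655$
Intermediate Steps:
$V{\left(z \right)} = 6 z$
$k{\left(d,F \right)} = -6 + d$
$L{\left(c \right)} = -4$ ($L{\left(c \right)} = -6 + 2 = -4$)
$C = 7$ ($C = \left(49 - 38\right) - 4 = 11 - 4 = 7$)
$95 + C 80 = 95 + 7 \cdot 80 = 95 + 560 = 655$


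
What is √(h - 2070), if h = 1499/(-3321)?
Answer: I*√281914729/369 ≈ 45.502*I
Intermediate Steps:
h = -1499/3321 (h = 1499*(-1/3321) = -1499/3321 ≈ -0.45137)
√(h - 2070) = √(-1499/3321 - 2070) = √(-6875969/3321) = I*√281914729/369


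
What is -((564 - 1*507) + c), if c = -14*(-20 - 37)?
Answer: -855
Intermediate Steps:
c = 798 (c = -14*(-57) = 798)
-((564 - 1*507) + c) = -((564 - 1*507) + 798) = -((564 - 507) + 798) = -(57 + 798) = -1*855 = -855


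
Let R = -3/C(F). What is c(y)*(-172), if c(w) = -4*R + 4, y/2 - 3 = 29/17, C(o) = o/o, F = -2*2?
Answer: -2752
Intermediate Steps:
F = -4
C(o) = 1
y = 160/17 (y = 6 + 2*(29/17) = 6 + 58/17 = 160/17 ≈ 9.4118)
R = -3 (R = -3/1 = -3*1 = -3)
c(w) = 16 (c(w) = -4*(-3) + 4 = 12 + 4 = 16)
c(y)*(-172) = 16*(-172) = -2752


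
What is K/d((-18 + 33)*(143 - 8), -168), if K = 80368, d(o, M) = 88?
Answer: 10046/11 ≈ 913.27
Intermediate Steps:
K/d((-18 + 33)*(143 - 8), -168) = 80368/88 = 80368*(1/88) = 10046/11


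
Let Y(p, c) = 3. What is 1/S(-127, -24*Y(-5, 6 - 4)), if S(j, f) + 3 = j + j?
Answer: -1/257 ≈ -0.0038911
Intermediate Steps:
S(j, f) = -3 + 2*j (S(j, f) = -3 + (j + j) = -3 + 2*j)
1/S(-127, -24*Y(-5, 6 - 4)) = 1/(-3 + 2*(-127)) = 1/(-3 - 254) = 1/(-257) = -1/257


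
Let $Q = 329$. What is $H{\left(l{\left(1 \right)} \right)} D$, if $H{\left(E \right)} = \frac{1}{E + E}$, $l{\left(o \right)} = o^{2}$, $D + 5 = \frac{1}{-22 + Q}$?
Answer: $- \frac{767}{307} \approx -2.4984$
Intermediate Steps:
$D = - \frac{1534}{307}$ ($D = -5 + \frac{1}{-22 + 329} = -5 + \frac{1}{307} = - \frac{1534}{307} \approx -4.9967$)
$H{\left(E \right)} = \frac{1}{2 E}$
$H{\left(l{\left(1 \right)} \right)} D = \frac{1}{2 \cdot 1^{2}} \left(- \frac{1534}{307}\right) = \frac{1}{2 \cdot 1} \left(- \frac{1534}{307}\right) = \frac{1}{2} \cdot 1 \left(- \frac{1534}{307}\right) = \frac{1}{2} \left(- \frac{1534}{307}\right) = - \frac{767}{307}$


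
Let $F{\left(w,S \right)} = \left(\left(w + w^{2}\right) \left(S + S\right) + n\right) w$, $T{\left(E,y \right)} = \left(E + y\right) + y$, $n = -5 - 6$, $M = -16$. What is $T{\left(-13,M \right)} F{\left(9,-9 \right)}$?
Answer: $660555$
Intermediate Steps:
$n = -11$ ($n = -5 - 6 = -11$)
$T{\left(E,y \right)} = E + 2 y$
$F{\left(w,S \right)} = w \left(-11 + 2 S \left(w + w^{2}\right)\right)$ ($F{\left(w,S \right)} = \left(\left(w + w^{2}\right) \left(S + S\right) - 11\right) w = \left(\left(w + w^{2}\right) 2 S - 11\right) w = \left(2 S \left(w + w^{2}\right) - 11\right) w = \left(-11 + 2 S \left(w + w^{2}\right)\right) w = w \left(-11 + 2 S \left(w + w^{2}\right)\right)$)
$T{\left(-13,M \right)} F{\left(9,-9 \right)} = \left(-13 + 2 \left(-16\right)\right) 9 \left(-11 + 2 \left(-9\right) 9 + 2 \left(-9\right) 9^{2}\right) = \left(-13 - 32\right) 9 \left(-11 - 162 + 2 \left(-9\right) 81\right) = - 45 \cdot 9 \left(-11 - 162 - 1458\right) = - 45 \cdot 9 \left(-1631\right) = \left(-45\right) \left(-14679\right) = 660555$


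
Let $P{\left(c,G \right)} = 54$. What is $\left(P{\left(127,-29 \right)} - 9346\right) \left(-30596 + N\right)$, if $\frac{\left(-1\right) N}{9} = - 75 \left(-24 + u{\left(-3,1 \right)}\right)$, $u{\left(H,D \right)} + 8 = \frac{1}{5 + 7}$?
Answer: $484482557$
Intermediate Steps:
$u{\left(H,D \right)} = - \frac{95}{12}$ ($u{\left(H,D \right)} = -8 + \frac{1}{5 + 7} = -8 + \frac{1}{12} = - \frac{95}{12}$)
$N = - \frac{86175}{4}$ ($N = - 9 \left(- 75 \left(-24 - \frac{95}{12}\right)\right) = - 9 \left(\left(-75\right) \left(- \frac{383}{12}\right)\right) = \left(-9\right) \frac{9575}{4} = - \frac{86175}{4} \approx -21544.0$)
$\left(P{\left(127,-29 \right)} - 9346\right) \left(-30596 + N\right) = \left(54 - 9346\right) \left(-30596 - \frac{86175}{4}\right) = \left(-9292\right) \left(- \frac{208559}{4}\right) = 484482557$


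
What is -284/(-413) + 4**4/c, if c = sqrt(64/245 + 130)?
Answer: 284/413 + 896*sqrt(1970)/1773 ≈ 23.118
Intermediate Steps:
c = 9*sqrt(1970)/35 (c = sqrt(64*(1/245) + 130) = sqrt(64/245 + 130) = sqrt(31914/245) = 9*sqrt(1970)/35 ≈ 11.413)
-284/(-413) + 4**4/c = -284/(-413) + 4**4/((9*sqrt(1970)/35)) = -284*(-1/413) + 256*(7*sqrt(1970)/3546) = 284/413 + 896*sqrt(1970)/1773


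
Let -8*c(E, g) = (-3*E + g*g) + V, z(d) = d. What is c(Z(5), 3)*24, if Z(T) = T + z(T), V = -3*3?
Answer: 90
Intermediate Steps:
V = -9
Z(T) = 2*T (Z(T) = T + T = 2*T)
c(E, g) = 9/8 - g²/8 + 3*E/8 (c(E, g) = -((-3*E + g*g) - 9)/8 = -((-3*E + g²) - 9)/8 = -((g² - 3*E) - 9)/8 = -(-9 + g² - 3*E)/8 = 9/8 - g²/8 + 3*E/8)
c(Z(5), 3)*24 = (9/8 - ⅛*3² + 3*(2*5)/8)*24 = (9/8 - ⅛*9 + (3/8)*10)*24 = (9/8 - 9/8 + 15/4)*24 = (15/4)*24 = 90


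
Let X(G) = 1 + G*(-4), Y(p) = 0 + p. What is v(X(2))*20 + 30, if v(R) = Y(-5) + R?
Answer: -210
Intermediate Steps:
Y(p) = p
X(G) = 1 - 4*G
v(R) = -5 + R
v(X(2))*20 + 30 = (-5 + (1 - 4*2))*20 + 30 = (-5 + (1 - 8))*20 + 30 = (-5 - 7)*20 + 30 = -12*20 + 30 = -240 + 30 = -210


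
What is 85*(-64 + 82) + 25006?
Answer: 26536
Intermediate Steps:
85*(-64 + 82) + 25006 = 85*18 + 25006 = 1530 + 25006 = 26536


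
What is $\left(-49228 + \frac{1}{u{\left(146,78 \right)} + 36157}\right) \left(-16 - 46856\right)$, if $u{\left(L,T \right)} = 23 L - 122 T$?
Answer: $\frac{69220137018312}{29999} \approx 2.3074 \cdot 10^{9}$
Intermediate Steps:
$u{\left(L,T \right)} = - 122 T + 23 L$
$\left(-49228 + \frac{1}{u{\left(146,78 \right)} + 36157}\right) \left(-16 - 46856\right) = \left(-49228 + \frac{1}{\left(\left(-122\right) 78 + 23 \cdot 146\right) + 36157}\right) \left(-16 - 46856\right) = \left(-49228 + \frac{1}{\left(-9516 + 3358\right) + 36157}\right) \left(-46872\right) = \left(-49228 + \frac{1}{-6158 + 36157}\right) \left(-46872\right) = \left(-49228 + \frac{1}{29999}\right) \left(-46872\right) = \left(- \frac{1476790771}{29999}\right) \left(-46872\right) = \frac{69220137018312}{29999}$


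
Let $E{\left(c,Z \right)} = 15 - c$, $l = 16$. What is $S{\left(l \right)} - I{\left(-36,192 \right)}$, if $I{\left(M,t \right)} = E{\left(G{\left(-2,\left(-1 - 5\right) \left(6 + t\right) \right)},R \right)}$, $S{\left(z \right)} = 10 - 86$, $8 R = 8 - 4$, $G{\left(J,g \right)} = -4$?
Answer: $-95$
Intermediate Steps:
$R = \frac{1}{2}$ ($R = \frac{8 - 4}{8} = \frac{1}{8} \cdot 4 = \frac{1}{2} \approx 0.5$)
$S{\left(z \right)} = -76$ ($S{\left(z \right)} = 10 - 86 = -76$)
$I{\left(M,t \right)} = 19$ ($I{\left(M,t \right)} = 15 - -4 = 15 + 4 = 19$)
$S{\left(l \right)} - I{\left(-36,192 \right)} = -76 - 19 = -95$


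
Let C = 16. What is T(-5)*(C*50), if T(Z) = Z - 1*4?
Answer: -7200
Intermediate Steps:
T(Z) = -4 + Z (T(Z) = Z - 4 = -4 + Z)
T(-5)*(C*50) = (-4 - 5)*(16*50) = -9*800 = -7200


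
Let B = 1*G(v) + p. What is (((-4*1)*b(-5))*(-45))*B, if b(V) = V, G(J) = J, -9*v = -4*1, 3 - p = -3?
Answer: -5800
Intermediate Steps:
p = 6 (p = 3 - 1*(-3) = 3 + 3 = 6)
v = 4/9 (v = -(-4)/9 = -⅑*(-4) = 4/9 ≈ 0.44444)
B = 58/9 (B = 1*(4/9) + 6 = 4/9 + 6 = 58/9 ≈ 6.4444)
(((-4*1)*b(-5))*(-45))*B = ((-4*1*(-5))*(-45))*(58/9) = (-4*(-5)*(-45))*(58/9) = (20*(-45))*(58/9) = -900*58/9 = -5800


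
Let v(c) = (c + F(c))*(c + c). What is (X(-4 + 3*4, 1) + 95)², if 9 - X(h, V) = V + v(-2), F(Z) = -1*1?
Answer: 8281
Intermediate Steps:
F(Z) = -1
v(c) = 2*c*(-1 + c) (v(c) = (c - 1)*(c + c) = (-1 + c)*(2*c) = 2*c*(-1 + c))
X(h, V) = -3 - V (X(h, V) = 9 - (V + 2*(-2)*(-1 - 2)) = 9 - (V + 2*(-2)*(-3)) = 9 - (V + 12) = 9 - (12 + V) = 9 + (-12 - V) = -3 - V)
(X(-4 + 3*4, 1) + 95)² = ((-3 - 1*1) + 95)² = ((-3 - 1) + 95)² = (-4 + 95)² = 91² = 8281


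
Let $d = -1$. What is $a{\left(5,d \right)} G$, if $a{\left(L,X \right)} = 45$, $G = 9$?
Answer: $405$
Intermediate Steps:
$a{\left(5,d \right)} G = 45 \cdot 9 = 405$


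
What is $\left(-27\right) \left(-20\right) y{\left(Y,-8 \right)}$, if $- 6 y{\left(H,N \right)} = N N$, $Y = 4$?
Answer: $-5760$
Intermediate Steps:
$y{\left(H,N \right)} = - \frac{N^{2}}{6}$ ($y{\left(H,N \right)} = - \frac{N N}{6} = - \frac{N^{2}}{6}$)
$\left(-27\right) \left(-20\right) y{\left(Y,-8 \right)} = \left(-27\right) \left(-20\right) \left(- \frac{\left(-8\right)^{2}}{6}\right) = 540 \left(\left(- \frac{1}{6}\right) 64\right) = 540 \left(- \frac{32}{3}\right) = -5760$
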